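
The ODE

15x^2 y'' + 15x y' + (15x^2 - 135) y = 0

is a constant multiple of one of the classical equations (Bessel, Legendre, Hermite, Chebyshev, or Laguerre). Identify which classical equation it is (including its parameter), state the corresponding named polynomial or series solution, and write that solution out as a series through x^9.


All three coefficients share the factor 15; dividing through by 15 gives  x^2 y'' + x y' + (x^2 - 9) y = 0.
This matches the Bessel equation x^2 y'' + x y' + (x^2 - nu^2) y = 0 with nu^2 = 9, so nu = 3; the solution bounded at x = 0 is J_3(x).
Frobenius at x = 0: indicial roots ±nu; for r = nu the recurrence k(k + 2nu) c_k = -c_{k-2} gives the standard series J_nu(x) = sum_{k>=0} (-1)^k / (k! (k+nu)!) (x/2)^(2k+nu). Evaluate the first 4 terms:
  k = 0: (-1)^0 / (0! * 3! * 2^3) x^3 = 1/(1*6*8) x^3 = (1/48) x^3
  k = 1: (-1)^1 / (1! * 4! * 2^5) x^5 = -1/(1*24*32) x^5 = (-1/768) x^5
  k = 2: (-1)^2 / (2! * 5! * 2^7) x^7 = 1/(2*120*128) x^7 = (1/30720) x^7
  k = 3: (-1)^3 / (3! * 6! * 2^9) x^9 = -1/(6*720*512) x^9 = (-1/2211840) x^9
Hence J_3(x) = -x^9/2211840 + x^7/30720 - x^5/768 + x^3/48 + ....

J_3(x); series = -x^9/2211840 + x^7/30720 - x^5/768 + x^3/48


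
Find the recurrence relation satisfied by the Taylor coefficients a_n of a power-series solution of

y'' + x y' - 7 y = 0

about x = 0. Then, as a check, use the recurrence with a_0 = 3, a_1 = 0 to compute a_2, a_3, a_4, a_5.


Substitute y = sum_n a_n x^n.
y''(x) has coefficient (n+2)(n+1) a_{n+2} at x^n;
x y'(x) has coefficient n a_n at x^n (shift);
-7 y(x) has coefficient -7 a_n at x^n.
Matching x^n: (n+2)(n+1) a_{n+2} + (n - 7) a_n = 0.
Thus a_{n+2} = (-n + 7) / ((n+1)(n+2)) * a_n.

Check with a_0 = 3, a_1 = 0 (apply the recurrence for n = 0, 1, 2, 3): a_0 = 3, a_1 = 0, a_2 = 21/2, a_3 = 0, a_4 = 35/8, a_5 = 0.

a_(n+2) = (-n + 7) / ((n+1)(n+2)) * a_n; check: a_0 = 3, a_1 = 0, a_2 = 21/2, a_3 = 0, a_4 = 35/8, a_5 = 0


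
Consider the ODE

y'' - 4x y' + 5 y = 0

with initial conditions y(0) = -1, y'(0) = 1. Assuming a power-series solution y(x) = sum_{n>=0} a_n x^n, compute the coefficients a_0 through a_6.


Ansatz: y(x) = sum_{n>=0} a_n x^n, so y'(x) = sum_{n>=1} n a_n x^(n-1) and y''(x) = sum_{n>=2} n(n-1) a_n x^(n-2).
Substitute into P(x) y'' + Q(x) y' + R(x) y = 0 with P(x) = 1, Q(x) = -4x, R(x) = 5, and match powers of x.
Initial conditions: a_0 = -1, a_1 = 1.
Setting the coefficient of each power of x to zero and solving order by order (substituting the coefficients already found):
  x^0: 2 a_2 + 5 a_0 = 0  ->  2 a_2 = -5 a_0 = 5  ->  a_2 = 5/2
  x^1: 6 a_3 + a_1 = 0  ->  6 a_3 = -a_1 = -1  ->  a_3 = -1/6
  x^2: 12 a_4 - 3 a_2 = 0  ->  12 a_4 = 3 a_2 = 15/2  ->  a_4 = 5/8
  x^3: 20 a_5 - 7 a_3 = 0  ->  20 a_5 = 7 a_3 = -7/6  ->  a_5 = -7/120
  x^4: 30 a_6 - 11 a_4 = 0  ->  30 a_6 = 11 a_4 = 55/8  ->  a_6 = 11/48
Truncated series: y(x) = -1 + x + (5/2) x^2 - (1/6) x^3 + (5/8) x^4 - (7/120) x^5 + (11/48) x^6 + O(x^7).

a_0 = -1; a_1 = 1; a_2 = 5/2; a_3 = -1/6; a_4 = 5/8; a_5 = -7/120; a_6 = 11/48


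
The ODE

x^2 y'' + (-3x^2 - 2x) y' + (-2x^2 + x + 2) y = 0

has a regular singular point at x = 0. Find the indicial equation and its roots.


Divide by x^2 to reach normal form y'' + P_1(x) y' + P_2(x) y = 0 with P_1(x) = -3 - 2/x and P_2(x) = -2 + 1/x + 2/x^2.
x = 0 is a singular point because the y'-coefficient -3 - 2/x has a pole at x = 0 and the y-coefficient -2 + 1/x + 2/x^2 has a pole at x = 0.
It is a regular singular point because x P_1(x) = p(x) = -3x - 2 and x^2 P_2(x) = q(x) = -2x^2 + x + 2 are polynomials, hence analytic at x = 0.
p(0) = -2,  q(0) = 2.
Indicial equation: r(r-1) + p(0) r + q(0) = 0, i.e. r^2 + (p(0) - 1) r + q(0) = 0, i.e. r^2 - 3 r + 2 = 0.
Discriminant: (-3)^2 - 4(2) = 1, so r = (3 ± 1)/2.
Solving: r_1 = 2, r_2 = 1.

indicial: r^2 - 3 r + 2 = 0; roots r_1 = 2, r_2 = 1


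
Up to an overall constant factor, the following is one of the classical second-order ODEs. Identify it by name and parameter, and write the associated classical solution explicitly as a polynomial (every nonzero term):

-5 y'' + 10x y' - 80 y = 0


All three coefficients share the factor -5; dividing through by -5 gives  y'' - 2x y' + 16 y = 0.
This matches the Hermite equation y'' - 2x y' + 2n y = 0 with 2n = 16, so n = 8; the polynomial solution is H_8(x).
With y = sum_k a_k x^k, matching x^k gives (k+2)(k+1) a_{k+2} = 2(k - n) a_k = 2(k - 8) a_k. The right side vanishes at k = 8, so the series with the parity of 8 terminates at degree 8.
Standard normalization: leading coefficient of H_n is 2^n, so a_8 = 2^8 = 256. Work downward with a_k = (k+1)(k+2) a_{k+2} / (2(k - n)):
  a_6 = (7)(8)(256) / (2(6 - 8)) = 14336/(-4) = -3584
  a_4 = (5)(6)(-3584) / (2(4 - 8)) = -107520/(-8) = 13440
  a_2 = (3)(4)(13440) / (2(2 - 8)) = 161280/(-12) = -13440
  a_0 = (1)(2)(-13440) / (2(0 - 8)) = -26880/(-16) = 1680
Hence H_8(x) = 256 x^8 - 3584 x^6 + 13440 x^4 - 13440 x^2 + 1680.

H_8(x); series = 256 x^8 - 3584 x^6 + 13440 x^4 - 13440 x^2 + 1680


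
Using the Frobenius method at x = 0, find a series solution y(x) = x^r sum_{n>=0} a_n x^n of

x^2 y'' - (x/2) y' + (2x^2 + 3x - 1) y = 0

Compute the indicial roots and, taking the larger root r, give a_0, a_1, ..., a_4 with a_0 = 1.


Write in Frobenius form y'' + (p(x)/x) y' + (q(x)/x^2) y = 0:
  p(x) = -1/2,  q(x) = 2x^2 + 3x - 1.
Indicial equation: r(r-1) + (-1/2) r + (-1) = 0 -> roots r_1 = 2, r_2 = -1/2.
Take r = r_1 = 2. Let y(x) = x^r sum_{n>=0} a_n x^n with a_0 = 1.
Substitute y = x^r sum a_n x^n and match x^{r+n}. The recurrence is
  D(n) a_n + 3 a_{n-1} + 2 a_{n-2} = 0,  where D(n) = (r+n)(r+n-1) + (-1/2)(r+n) + (-1).
  a_n = [-3 a_{n-1} - 2 a_{n-2}] / D(n).
Since the indicial polynomial factors as (r - r_1)(r - r_2), D(n) = (r_1 + n - r_1)(r_1 + n - r_2) = n(n + 5/2).
Evaluating step by step (a_0 = 1):
  n = 1: D(1) = 1(1 + 5/2) = 7/2; numerator = -3(1) = -3; a_1 = (-3)/(7/2) = -6/7
  n = 2: D(2) = 2(2 + 5/2) = 9; numerator = -3(-6/7) - 2(1) = 4/7; a_2 = (4/7)/(9) = 4/63
  n = 3: D(3) = 3(3 + 5/2) = 33/2; numerator = -3(4/63) - 2(-6/7) = 32/21; a_3 = (32/21)/(33/2) = 64/693
  n = 4: D(4) = 4(4 + 5/2) = 26; numerator = -3(64/693) - 2(4/63) = -40/99; a_4 = (-40/99)/(26) = -20/1287

r = 2; a_0 = 1; a_1 = -6/7; a_2 = 4/63; a_3 = 64/693; a_4 = -20/1287


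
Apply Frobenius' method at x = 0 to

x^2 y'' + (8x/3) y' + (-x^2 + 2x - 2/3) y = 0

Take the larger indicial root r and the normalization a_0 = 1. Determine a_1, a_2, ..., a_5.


Write in Frobenius form y'' + (p(x)/x) y' + (q(x)/x^2) y = 0:
  p(x) = 8/3,  q(x) = -x^2 + 2x - 2/3.
Indicial equation: r(r-1) + (8/3) r + (-2/3) = 0 -> roots r_1 = 1/3, r_2 = -2.
Take r = r_1 = 1/3. Let y(x) = x^r sum_{n>=0} a_n x^n with a_0 = 1.
Substitute y = x^r sum a_n x^n and match x^{r+n}. The recurrence is
  D(n) a_n + 2 a_{n-1} - 1 a_{n-2} = 0,  where D(n) = (r+n)(r+n-1) + (8/3)(r+n) + (-2/3).
  a_n = [-2 a_{n-1} + 1 a_{n-2}] / D(n).
Since the indicial polynomial factors as (r - r_1)(r - r_2), D(n) = (r_1 + n - r_1)(r_1 + n - r_2) = n(n + 7/3).
Evaluating step by step (a_0 = 1):
  n = 1: D(1) = 1(1 + 7/3) = 10/3; numerator = -2(1) = -2; a_1 = (-2)/(10/3) = -3/5
  n = 2: D(2) = 2(2 + 7/3) = 26/3; numerator = -2(-3/5) + 1(1) = 11/5; a_2 = (11/5)/(26/3) = 33/130
  n = 3: D(3) = 3(3 + 7/3) = 16; numerator = -2(33/130) + 1(-3/5) = -72/65; a_3 = (-72/65)/(16) = -9/130
  n = 4: D(4) = 4(4 + 7/3) = 76/3; numerator = -2(-9/130) + 1(33/130) = 51/130; a_4 = (51/130)/(76/3) = 153/9880
  n = 5: D(5) = 5(5 + 7/3) = 110/3; numerator = -2(153/9880) + 1(-9/130) = -99/988; a_5 = (-99/988)/(110/3) = -27/9880

r = 1/3; a_0 = 1; a_1 = -3/5; a_2 = 33/130; a_3 = -9/130; a_4 = 153/9880; a_5 = -27/9880


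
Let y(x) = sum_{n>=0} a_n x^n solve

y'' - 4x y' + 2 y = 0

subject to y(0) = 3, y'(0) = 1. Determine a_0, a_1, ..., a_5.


Ansatz: y(x) = sum_{n>=0} a_n x^n, so y'(x) = sum_{n>=1} n a_n x^(n-1) and y''(x) = sum_{n>=2} n(n-1) a_n x^(n-2).
Substitute into P(x) y'' + Q(x) y' + R(x) y = 0 with P(x) = 1, Q(x) = -4x, R(x) = 2, and match powers of x.
Initial conditions: a_0 = 3, a_1 = 1.
Setting the coefficient of each power of x to zero and solving order by order (substituting the coefficients already found):
  x^0: 2 a_2 + 2 a_0 = 0  ->  2 a_2 = -2 a_0 = -6  ->  a_2 = -3
  x^1: 6 a_3 - 2 a_1 = 0  ->  6 a_3 = 2 a_1 = 2  ->  a_3 = 1/3
  x^2: 12 a_4 - 6 a_2 = 0  ->  12 a_4 = 6 a_2 = -18  ->  a_4 = -3/2
  x^3: 20 a_5 - 10 a_3 = 0  ->  20 a_5 = 10 a_3 = 10/3  ->  a_5 = 1/6
Truncated series: y(x) = 3 + x - 3 x^2 + (1/3) x^3 - (3/2) x^4 + (1/6) x^5 + O(x^6).

a_0 = 3; a_1 = 1; a_2 = -3; a_3 = 1/3; a_4 = -3/2; a_5 = 1/6


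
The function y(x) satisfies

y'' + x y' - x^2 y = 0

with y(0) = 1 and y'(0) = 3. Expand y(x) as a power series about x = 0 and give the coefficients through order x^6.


Ansatz: y(x) = sum_{n>=0} a_n x^n, so y'(x) = sum_{n>=1} n a_n x^(n-1) and y''(x) = sum_{n>=2} n(n-1) a_n x^(n-2).
Substitute into P(x) y'' + Q(x) y' + R(x) y = 0 with P(x) = 1, Q(x) = x, R(x) = -x^2, and match powers of x.
Initial conditions: a_0 = 1, a_1 = 3.
Setting the coefficient of each power of x to zero and solving order by order (substituting the coefficients already found):
  x^0: 2 a_2 = 0  ->  a_2 = 0
  x^1: 6 a_3 + a_1 = 0  ->  6 a_3 = -a_1 = -3  ->  a_3 = -1/2
  x^2: 12 a_4 + 2 a_2 - a_0 = 0  ->  12 a_4 = -2 a_2 + a_0 = 1  ->  a_4 = 1/12
  x^3: 20 a_5 + 3 a_3 - a_1 = 0  ->  20 a_5 = -3 a_3 + a_1 = 9/2  ->  a_5 = 9/40
  x^4: 30 a_6 + 4 a_4 - a_2 = 0  ->  30 a_6 = -4 a_4 + a_2 = -1/3  ->  a_6 = -1/90
Truncated series: y(x) = 1 + 3 x - (1/2) x^3 + (1/12) x^4 + (9/40) x^5 - (1/90) x^6 + O(x^7).

a_0 = 1; a_1 = 3; a_2 = 0; a_3 = -1/2; a_4 = 1/12; a_5 = 9/40; a_6 = -1/90


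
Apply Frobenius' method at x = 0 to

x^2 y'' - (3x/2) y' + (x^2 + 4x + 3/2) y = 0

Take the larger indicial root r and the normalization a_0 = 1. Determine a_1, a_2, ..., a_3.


Write in Frobenius form y'' + (p(x)/x) y' + (q(x)/x^2) y = 0:
  p(x) = -3/2,  q(x) = x^2 + 4x + 3/2.
Indicial equation: r(r-1) + (-3/2) r + (3/2) = 0 -> roots r_1 = 3/2, r_2 = 1.
Take r = r_1 = 3/2. Let y(x) = x^r sum_{n>=0} a_n x^n with a_0 = 1.
Substitute y = x^r sum a_n x^n and match x^{r+n}. The recurrence is
  D(n) a_n + 4 a_{n-1} + 1 a_{n-2} = 0,  where D(n) = (r+n)(r+n-1) + (-3/2)(r+n) + (3/2).
  a_n = [-4 a_{n-1} - 1 a_{n-2}] / D(n).
Since the indicial polynomial factors as (r - r_1)(r - r_2), D(n) = (r_1 + n - r_1)(r_1 + n - r_2) = n(n + 1/2).
Evaluating step by step (a_0 = 1):
  n = 1: D(1) = 1(1 + 1/2) = 3/2; numerator = -4(1) = -4; a_1 = (-4)/(3/2) = -8/3
  n = 2: D(2) = 2(2 + 1/2) = 5; numerator = -4(-8/3) - 1(1) = 29/3; a_2 = (29/3)/(5) = 29/15
  n = 3: D(3) = 3(3 + 1/2) = 21/2; numerator = -4(29/15) - 1(-8/3) = -76/15; a_3 = (-76/15)/(21/2) = -152/315

r = 3/2; a_0 = 1; a_1 = -8/3; a_2 = 29/15; a_3 = -152/315


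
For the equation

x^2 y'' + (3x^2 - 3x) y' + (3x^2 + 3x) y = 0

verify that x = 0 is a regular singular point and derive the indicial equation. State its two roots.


Divide by x^2 to reach normal form y'' + P_1(x) y' + P_2(x) y = 0 with P_1(x) = 3 - 3/x and P_2(x) = 3 + 3/x.
x = 0 is a singular point because the y'-coefficient 3 - 3/x has a pole at x = 0 and the y-coefficient 3 + 3/x has a pole at x = 0.
It is a regular singular point because x P_1(x) = p(x) = 3x - 3 and x^2 P_2(x) = q(x) = 3x^2 + 3x are polynomials, hence analytic at x = 0.
p(0) = -3,  q(0) = 0.
Indicial equation: r(r-1) + p(0) r + q(0) = 0, i.e. r^2 + (p(0) - 1) r + q(0) = 0, i.e. r^2 - 4 r = 0.
Discriminant: (-4)^2 - 4(0) = 16, so r = (4 ± 4)/2.
Solving: r_1 = 4, r_2 = 0.

indicial: r^2 - 4 r = 0; roots r_1 = 4, r_2 = 0


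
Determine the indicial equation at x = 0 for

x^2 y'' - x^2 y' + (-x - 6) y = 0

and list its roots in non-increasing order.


Divide by x^2 to reach normal form y'' + P_1(x) y' + P_2(x) y = 0 with P_1(x) = -1 and P_2(x) = -1/x - 6/x^2.
x = 0 is a singular point because the y-coefficient -1/x - 6/x^2 has a pole at x = 0.
It is a regular singular point because x P_1(x) = p(x) = -x and x^2 P_2(x) = q(x) = -x - 6 are polynomials, hence analytic at x = 0.
p(0) = 0,  q(0) = -6.
Indicial equation: r(r-1) + p(0) r + q(0) = 0, i.e. r^2 + (p(0) - 1) r + q(0) = 0, i.e. r^2 - 1 r - 6 = 0.
Discriminant: (-1)^2 - 4(-6) = 25, so r = (1 ± 5)/2.
Solving: r_1 = 3, r_2 = -2.

indicial: r^2 - 1 r - 6 = 0; roots r_1 = 3, r_2 = -2


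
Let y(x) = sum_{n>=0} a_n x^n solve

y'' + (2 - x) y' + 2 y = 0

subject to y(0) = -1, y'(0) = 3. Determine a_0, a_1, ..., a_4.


Ansatz: y(x) = sum_{n>=0} a_n x^n, so y'(x) = sum_{n>=1} n a_n x^(n-1) and y''(x) = sum_{n>=2} n(n-1) a_n x^(n-2).
Substitute into P(x) y'' + Q(x) y' + R(x) y = 0 with P(x) = 1, Q(x) = 2 - x, R(x) = 2, and match powers of x.
Initial conditions: a_0 = -1, a_1 = 3.
Setting the coefficient of each power of x to zero and solving order by order (substituting the coefficients already found):
  x^0: 2 a_2 + 2 a_1 + 2 a_0 = 0  ->  2 a_2 = -2 a_1 - 2 a_0 = -4  ->  a_2 = -2
  x^1: 6 a_3 + 4 a_2 + a_1 = 0  ->  6 a_3 = -4 a_2 - a_1 = 5  ->  a_3 = 5/6
  x^2: 12 a_4 + 6 a_3 = 0  ->  12 a_4 = -6 a_3 = -5  ->  a_4 = -5/12
Truncated series: y(x) = -1 + 3 x - 2 x^2 + (5/6) x^3 - (5/12) x^4 + O(x^5).

a_0 = -1; a_1 = 3; a_2 = -2; a_3 = 5/6; a_4 = -5/12


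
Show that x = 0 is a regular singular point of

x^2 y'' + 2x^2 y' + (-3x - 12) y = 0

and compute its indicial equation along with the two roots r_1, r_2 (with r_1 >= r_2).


Divide by x^2 to reach normal form y'' + P_1(x) y' + P_2(x) y = 0 with P_1(x) = 2 and P_2(x) = -3/x - 12/x^2.
x = 0 is a singular point because the y-coefficient -3/x - 12/x^2 has a pole at x = 0.
It is a regular singular point because x P_1(x) = p(x) = 2x and x^2 P_2(x) = q(x) = -3x - 12 are polynomials, hence analytic at x = 0.
p(0) = 0,  q(0) = -12.
Indicial equation: r(r-1) + p(0) r + q(0) = 0, i.e. r^2 + (p(0) - 1) r + q(0) = 0, i.e. r^2 - 1 r - 12 = 0.
Discriminant: (-1)^2 - 4(-12) = 49, so r = (1 ± 7)/2.
Solving: r_1 = 4, r_2 = -3.

indicial: r^2 - 1 r - 12 = 0; roots r_1 = 4, r_2 = -3


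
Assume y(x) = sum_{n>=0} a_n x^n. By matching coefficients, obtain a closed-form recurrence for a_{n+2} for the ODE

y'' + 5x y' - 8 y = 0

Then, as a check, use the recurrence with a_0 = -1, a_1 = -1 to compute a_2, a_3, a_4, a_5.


Substitute y = sum_n a_n x^n.
y''(x) has coefficient (n+2)(n+1) a_{n+2} at x^n;
5 x y'(x) has coefficient 5 n a_n at x^n (shift);
-8 y(x) has coefficient -8 a_n at x^n.
Matching x^n: (n+2)(n+1) a_{n+2} + (5n - 8) a_n = 0.
Thus a_{n+2} = (-5n + 8) / ((n+1)(n+2)) * a_n.

Check with a_0 = -1, a_1 = -1 (apply the recurrence for n = 0, 1, 2, 3): a_0 = -1, a_1 = -1, a_2 = -4, a_3 = -1/2, a_4 = 2/3, a_5 = 7/40.

a_(n+2) = (-5n + 8) / ((n+1)(n+2)) * a_n; check: a_0 = -1, a_1 = -1, a_2 = -4, a_3 = -1/2, a_4 = 2/3, a_5 = 7/40


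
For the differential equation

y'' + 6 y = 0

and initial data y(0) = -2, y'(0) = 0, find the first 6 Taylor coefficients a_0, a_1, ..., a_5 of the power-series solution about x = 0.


Ansatz: y(x) = sum_{n>=0} a_n x^n, so y'(x) = sum_{n>=1} n a_n x^(n-1) and y''(x) = sum_{n>=2} n(n-1) a_n x^(n-2).
Substitute into P(x) y'' + Q(x) y' + R(x) y = 0 with P(x) = 1, Q(x) = 0, R(x) = 6, and match powers of x.
Initial conditions: a_0 = -2, a_1 = 0.
Setting the coefficient of each power of x to zero and solving order by order (substituting the coefficients already found):
  x^0: 2 a_2 + 6 a_0 = 0  ->  2 a_2 = -6 a_0 = 12  ->  a_2 = 6
  x^1: 6 a_3 + 6 a_1 = 0  ->  6 a_3 = -6 a_1 = 0  ->  a_3 = 0
  x^2: 12 a_4 + 6 a_2 = 0  ->  12 a_4 = -6 a_2 = -36  ->  a_4 = -3
  x^3: 20 a_5 + 6 a_3 = 0  ->  20 a_5 = -6 a_3 = 0  ->  a_5 = 0
Truncated series: y(x) = -2 + 6 x^2 - 3 x^4 + O(x^6).

a_0 = -2; a_1 = 0; a_2 = 6; a_3 = 0; a_4 = -3; a_5 = 0


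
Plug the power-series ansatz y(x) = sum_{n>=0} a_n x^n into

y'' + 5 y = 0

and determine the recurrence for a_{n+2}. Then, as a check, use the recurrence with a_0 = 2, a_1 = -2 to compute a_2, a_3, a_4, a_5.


Substitute y = sum_n a_n x^n into y'' + (const) y = 0.
y''(x) = sum_{n>=0} (n+2)(n+1) a_{n+2} x^n.
The ODE becomes sum_n [(n+2)(n+1) a_{n+2} + 5 a_n] x^n = 0.
Setting each coefficient to zero gives the recurrence:
  (n+2)(n+1) a_{n+2} + 5 a_n = 0,
  a_{n+2} = -5 / ((n+1)(n+2)) a_n.

Check with a_0 = 2, a_1 = -2 (apply the recurrence for n = 0, 1, 2, 3): a_0 = 2, a_1 = -2, a_2 = -5, a_3 = 5/3, a_4 = 25/12, a_5 = -5/12.

a_{n+2} = -5/((n+1)(n+2)) * a_n; check: a_0 = 2, a_1 = -2, a_2 = -5, a_3 = 5/3, a_4 = 25/12, a_5 = -5/12


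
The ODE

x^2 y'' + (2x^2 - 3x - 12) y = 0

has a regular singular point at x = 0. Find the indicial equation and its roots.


Divide by x^2 to reach normal form y'' + P_1(x) y' + P_2(x) y = 0 with P_1(x) = 0 and P_2(x) = 2 - 3/x - 12/x^2.
x = 0 is a singular point because the y-coefficient 2 - 3/x - 12/x^2 has a pole at x = 0.
It is a regular singular point because x P_1(x) = p(x) = 0 and x^2 P_2(x) = q(x) = 2x^2 - 3x - 12 are polynomials, hence analytic at x = 0.
p(0) = 0,  q(0) = -12.
Indicial equation: r(r-1) + p(0) r + q(0) = 0, i.e. r^2 + (p(0) - 1) r + q(0) = 0, i.e. r^2 - 1 r - 12 = 0.
Discriminant: (-1)^2 - 4(-12) = 49, so r = (1 ± 7)/2.
Solving: r_1 = 4, r_2 = -3.

indicial: r^2 - 1 r - 12 = 0; roots r_1 = 4, r_2 = -3


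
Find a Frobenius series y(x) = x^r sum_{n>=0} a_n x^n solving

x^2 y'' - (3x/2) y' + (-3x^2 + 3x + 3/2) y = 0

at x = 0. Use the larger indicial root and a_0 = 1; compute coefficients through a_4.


Write in Frobenius form y'' + (p(x)/x) y' + (q(x)/x^2) y = 0:
  p(x) = -3/2,  q(x) = -3x^2 + 3x + 3/2.
Indicial equation: r(r-1) + (-3/2) r + (3/2) = 0 -> roots r_1 = 3/2, r_2 = 1.
Take r = r_1 = 3/2. Let y(x) = x^r sum_{n>=0} a_n x^n with a_0 = 1.
Substitute y = x^r sum a_n x^n and match x^{r+n}. The recurrence is
  D(n) a_n + 3 a_{n-1} - 3 a_{n-2} = 0,  where D(n) = (r+n)(r+n-1) + (-3/2)(r+n) + (3/2).
  a_n = [-3 a_{n-1} + 3 a_{n-2}] / D(n).
Since the indicial polynomial factors as (r - r_1)(r - r_2), D(n) = (r_1 + n - r_1)(r_1 + n - r_2) = n(n + 1/2).
Evaluating step by step (a_0 = 1):
  n = 1: D(1) = 1(1 + 1/2) = 3/2; numerator = -3(1) = -3; a_1 = (-3)/(3/2) = -2
  n = 2: D(2) = 2(2 + 1/2) = 5; numerator = -3(-2) + 3(1) = 9; a_2 = (9)/(5) = 9/5
  n = 3: D(3) = 3(3 + 1/2) = 21/2; numerator = -3(9/5) + 3(-2) = -57/5; a_3 = (-57/5)/(21/2) = -38/35
  n = 4: D(4) = 4(4 + 1/2) = 18; numerator = -3(-38/35) + 3(9/5) = 303/35; a_4 = (303/35)/(18) = 101/210

r = 3/2; a_0 = 1; a_1 = -2; a_2 = 9/5; a_3 = -38/35; a_4 = 101/210


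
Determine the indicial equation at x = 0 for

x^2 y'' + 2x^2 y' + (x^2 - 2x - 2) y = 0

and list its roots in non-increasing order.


Divide by x^2 to reach normal form y'' + P_1(x) y' + P_2(x) y = 0 with P_1(x) = 2 and P_2(x) = 1 - 2/x - 2/x^2.
x = 0 is a singular point because the y-coefficient 1 - 2/x - 2/x^2 has a pole at x = 0.
It is a regular singular point because x P_1(x) = p(x) = 2x and x^2 P_2(x) = q(x) = x^2 - 2x - 2 are polynomials, hence analytic at x = 0.
p(0) = 0,  q(0) = -2.
Indicial equation: r(r-1) + p(0) r + q(0) = 0, i.e. r^2 + (p(0) - 1) r + q(0) = 0, i.e. r^2 - 1 r - 2 = 0.
Discriminant: (-1)^2 - 4(-2) = 9, so r = (1 ± 3)/2.
Solving: r_1 = 2, r_2 = -1.

indicial: r^2 - 1 r - 2 = 0; roots r_1 = 2, r_2 = -1


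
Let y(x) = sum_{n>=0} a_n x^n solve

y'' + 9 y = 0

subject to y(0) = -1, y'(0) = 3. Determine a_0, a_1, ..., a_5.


Ansatz: y(x) = sum_{n>=0} a_n x^n, so y'(x) = sum_{n>=1} n a_n x^(n-1) and y''(x) = sum_{n>=2} n(n-1) a_n x^(n-2).
Substitute into P(x) y'' + Q(x) y' + R(x) y = 0 with P(x) = 1, Q(x) = 0, R(x) = 9, and match powers of x.
Initial conditions: a_0 = -1, a_1 = 3.
Setting the coefficient of each power of x to zero and solving order by order (substituting the coefficients already found):
  x^0: 2 a_2 + 9 a_0 = 0  ->  2 a_2 = -9 a_0 = 9  ->  a_2 = 9/2
  x^1: 6 a_3 + 9 a_1 = 0  ->  6 a_3 = -9 a_1 = -27  ->  a_3 = -9/2
  x^2: 12 a_4 + 9 a_2 = 0  ->  12 a_4 = -9 a_2 = -81/2  ->  a_4 = -27/8
  x^3: 20 a_5 + 9 a_3 = 0  ->  20 a_5 = -9 a_3 = 81/2  ->  a_5 = 81/40
Truncated series: y(x) = -1 + 3 x + (9/2) x^2 - (9/2) x^3 - (27/8) x^4 + (81/40) x^5 + O(x^6).

a_0 = -1; a_1 = 3; a_2 = 9/2; a_3 = -9/2; a_4 = -27/8; a_5 = 81/40


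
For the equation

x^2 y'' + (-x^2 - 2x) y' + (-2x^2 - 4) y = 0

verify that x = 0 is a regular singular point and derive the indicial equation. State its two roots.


Divide by x^2 to reach normal form y'' + P_1(x) y' + P_2(x) y = 0 with P_1(x) = -1 - 2/x and P_2(x) = -2 - 4/x^2.
x = 0 is a singular point because the y'-coefficient -1 - 2/x has a pole at x = 0 and the y-coefficient -2 - 4/x^2 has a pole at x = 0.
It is a regular singular point because x P_1(x) = p(x) = -x - 2 and x^2 P_2(x) = q(x) = -2x^2 - 4 are polynomials, hence analytic at x = 0.
p(0) = -2,  q(0) = -4.
Indicial equation: r(r-1) + p(0) r + q(0) = 0, i.e. r^2 + (p(0) - 1) r + q(0) = 0, i.e. r^2 - 3 r - 4 = 0.
Discriminant: (-3)^2 - 4(-4) = 25, so r = (3 ± 5)/2.
Solving: r_1 = 4, r_2 = -1.

indicial: r^2 - 3 r - 4 = 0; roots r_1 = 4, r_2 = -1


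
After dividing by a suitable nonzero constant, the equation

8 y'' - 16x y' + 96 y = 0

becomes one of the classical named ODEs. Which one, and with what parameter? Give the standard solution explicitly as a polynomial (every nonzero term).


All three coefficients share the factor 8; dividing through by 8 gives  y'' - 2x y' + 12 y = 0.
This matches the Hermite equation y'' - 2x y' + 2n y = 0 with 2n = 12, so n = 6; the polynomial solution is H_6(x).
With y = sum_k a_k x^k, matching x^k gives (k+2)(k+1) a_{k+2} = 2(k - n) a_k = 2(k - 6) a_k. The right side vanishes at k = 6, so the series with the parity of 6 terminates at degree 6.
Standard normalization: leading coefficient of H_n is 2^n, so a_6 = 2^6 = 64. Work downward with a_k = (k+1)(k+2) a_{k+2} / (2(k - n)):
  a_4 = (5)(6)(64) / (2(4 - 6)) = 1920/(-4) = -480
  a_2 = (3)(4)(-480) / (2(2 - 6)) = -5760/(-8) = 720
  a_0 = (1)(2)(720) / (2(0 - 6)) = 1440/(-12) = -120
Hence H_6(x) = 64 x^6 - 480 x^4 + 720 x^2 - 120.

H_6(x); series = 64 x^6 - 480 x^4 + 720 x^2 - 120


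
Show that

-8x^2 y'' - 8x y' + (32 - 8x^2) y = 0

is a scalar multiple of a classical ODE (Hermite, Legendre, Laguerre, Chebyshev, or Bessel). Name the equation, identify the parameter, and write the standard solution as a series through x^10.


All three coefficients share the factor -8; dividing through by -8 gives  x^2 y'' + x y' + (x^2 - 4) y = 0.
This matches the Bessel equation x^2 y'' + x y' + (x^2 - nu^2) y = 0 with nu^2 = 4, so nu = 2; the solution bounded at x = 0 is J_2(x).
Frobenius at x = 0: indicial roots ±nu; for r = nu the recurrence k(k + 2nu) c_k = -c_{k-2} gives the standard series J_nu(x) = sum_{k>=0} (-1)^k / (k! (k+nu)!) (x/2)^(2k+nu). Evaluate the first 5 terms:
  k = 0: (-1)^0 / (0! * 2! * 2^2) x^2 = 1/(1*2*4) x^2 = (1/8) x^2
  k = 1: (-1)^1 / (1! * 3! * 2^4) x^4 = -1/(1*6*16) x^4 = (-1/96) x^4
  k = 2: (-1)^2 / (2! * 4! * 2^6) x^6 = 1/(2*24*64) x^6 = (1/3072) x^6
  k = 3: (-1)^3 / (3! * 5! * 2^8) x^8 = -1/(6*120*256) x^8 = (-1/184320) x^8
  k = 4: (-1)^4 / (4! * 6! * 2^10) x^10 = 1/(24*720*1024) x^10 = (1/17694720) x^10
Hence J_2(x) = x^10/17694720 - x^8/184320 + x^6/3072 - x^4/96 + x^2/8 + ....

J_2(x); series = x^10/17694720 - x^8/184320 + x^6/3072 - x^4/96 + x^2/8


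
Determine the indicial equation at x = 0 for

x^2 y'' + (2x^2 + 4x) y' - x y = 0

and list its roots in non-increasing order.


Divide by x^2 to reach normal form y'' + P_1(x) y' + P_2(x) y = 0 with P_1(x) = 2 + 4/x and P_2(x) = -1/x.
x = 0 is a singular point because the y'-coefficient 2 + 4/x has a pole at x = 0 and the y-coefficient -1/x has a pole at x = 0.
It is a regular singular point because x P_1(x) = p(x) = 2x + 4 and x^2 P_2(x) = q(x) = -x are polynomials, hence analytic at x = 0.
p(0) = 4,  q(0) = 0.
Indicial equation: r(r-1) + p(0) r + q(0) = 0, i.e. r^2 + (p(0) - 1) r + q(0) = 0, i.e. r^2 + 3 r = 0.
Discriminant: (3)^2 - 4(0) = 9, so r = (-3 ± 3)/2.
Solving: r_1 = 0, r_2 = -3.

indicial: r^2 + 3 r = 0; roots r_1 = 0, r_2 = -3


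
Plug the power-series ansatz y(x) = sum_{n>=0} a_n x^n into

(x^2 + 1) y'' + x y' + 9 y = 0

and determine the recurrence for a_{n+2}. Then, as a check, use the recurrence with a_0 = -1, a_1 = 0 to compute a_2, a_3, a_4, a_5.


Substitute y = sum_n a_n x^n.
(1 + 1 x^2) y'' contributes (n+2)(n+1) a_{n+2} + n(n-1) a_n at x^n.
x y'(x) contributes n a_n at x^n.
9 y(x) contributes 9 a_n at x^n.
Matching x^n: (n+2)(n+1) a_{n+2} + (n(n-1) + n + 9) a_n = 0.
Thus a_{n+2} = (-n(n-1) - n - 9) / ((n+1)(n+2)) * a_n.

Check with a_0 = -1, a_1 = 0 (apply the recurrence for n = 0, 1, 2, 3): a_0 = -1, a_1 = 0, a_2 = 9/2, a_3 = 0, a_4 = -39/8, a_5 = 0.

a_(n+2) = (-n(n-1) - n - 9) / ((n+1)(n+2)) * a_n; check: a_0 = -1, a_1 = 0, a_2 = 9/2, a_3 = 0, a_4 = -39/8, a_5 = 0


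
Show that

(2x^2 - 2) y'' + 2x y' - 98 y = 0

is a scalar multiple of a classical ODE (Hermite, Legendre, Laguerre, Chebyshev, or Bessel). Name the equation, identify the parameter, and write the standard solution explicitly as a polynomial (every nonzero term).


All three coefficients share the factor -2; dividing through by -2 gives  (1 - x^2) y'' - x y' + 49 y = 0.
This matches the Chebyshev equation (1 - x^2) y'' - x y' + n^2 y = 0 (note the -x y' term, not -2x y') with n^2 = 49, so n = 7; the polynomial solution is T_7(x).
With y = sum_k a_k x^k, matching x^k gives (k+2)(k+1) a_{k+2} = (k^2 - n^2) a_k = (k - 7)(k + 7) a_k. The right side vanishes at k = 7, so the series with the parity of 7 terminates at degree 7.
Standard normalization: leading coefficient of T_n is 2^(n-1), so a_7 = 2^6 = 64. Work downward with a_k = (k+1)(k+2) a_{k+2} / ((k - 7)(k + 7)):
  a_5 = (6)(7)(64) / ((5 - 7)(5 + 7)) = 2688/(-24) = -112
  a_3 = (4)(5)(-112) / ((3 - 7)(3 + 7)) = -2240/(-40) = 56
  a_1 = (2)(3)(56) / ((1 - 7)(1 + 7)) = 336/(-48) = -7
Hence T_7(x) = 64 x^7 - 112 x^5 + 56 x^3 - 7 x.

T_7(x); series = 64 x^7 - 112 x^5 + 56 x^3 - 7 x


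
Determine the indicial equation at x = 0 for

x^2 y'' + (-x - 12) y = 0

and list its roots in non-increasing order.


Divide by x^2 to reach normal form y'' + P_1(x) y' + P_2(x) y = 0 with P_1(x) = 0 and P_2(x) = -1/x - 12/x^2.
x = 0 is a singular point because the y-coefficient -1/x - 12/x^2 has a pole at x = 0.
It is a regular singular point because x P_1(x) = p(x) = 0 and x^2 P_2(x) = q(x) = -x - 12 are polynomials, hence analytic at x = 0.
p(0) = 0,  q(0) = -12.
Indicial equation: r(r-1) + p(0) r + q(0) = 0, i.e. r^2 + (p(0) - 1) r + q(0) = 0, i.e. r^2 - 1 r - 12 = 0.
Discriminant: (-1)^2 - 4(-12) = 49, so r = (1 ± 7)/2.
Solving: r_1 = 4, r_2 = -3.

indicial: r^2 - 1 r - 12 = 0; roots r_1 = 4, r_2 = -3


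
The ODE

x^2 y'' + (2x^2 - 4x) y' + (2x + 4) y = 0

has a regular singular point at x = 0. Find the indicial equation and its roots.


Divide by x^2 to reach normal form y'' + P_1(x) y' + P_2(x) y = 0 with P_1(x) = 2 - 4/x and P_2(x) = 2/x + 4/x^2.
x = 0 is a singular point because the y'-coefficient 2 - 4/x has a pole at x = 0 and the y-coefficient 2/x + 4/x^2 has a pole at x = 0.
It is a regular singular point because x P_1(x) = p(x) = 2x - 4 and x^2 P_2(x) = q(x) = 2x + 4 are polynomials, hence analytic at x = 0.
p(0) = -4,  q(0) = 4.
Indicial equation: r(r-1) + p(0) r + q(0) = 0, i.e. r^2 + (p(0) - 1) r + q(0) = 0, i.e. r^2 - 5 r + 4 = 0.
Discriminant: (-5)^2 - 4(4) = 9, so r = (5 ± 3)/2.
Solving: r_1 = 4, r_2 = 1.

indicial: r^2 - 5 r + 4 = 0; roots r_1 = 4, r_2 = 1


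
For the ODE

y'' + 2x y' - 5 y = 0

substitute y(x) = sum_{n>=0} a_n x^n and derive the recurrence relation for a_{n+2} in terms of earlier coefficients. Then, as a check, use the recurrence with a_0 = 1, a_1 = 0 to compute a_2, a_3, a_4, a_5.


Substitute y = sum_n a_n x^n.
y''(x) has coefficient (n+2)(n+1) a_{n+2} at x^n;
2 x y'(x) has coefficient 2 n a_n at x^n (shift);
-5 y(x) has coefficient -5 a_n at x^n.
Matching x^n: (n+2)(n+1) a_{n+2} + (2n - 5) a_n = 0.
Thus a_{n+2} = (-2n + 5) / ((n+1)(n+2)) * a_n.

Check with a_0 = 1, a_1 = 0 (apply the recurrence for n = 0, 1, 2, 3): a_0 = 1, a_1 = 0, a_2 = 5/2, a_3 = 0, a_4 = 5/24, a_5 = 0.

a_(n+2) = (-2n + 5) / ((n+1)(n+2)) * a_n; check: a_0 = 1, a_1 = 0, a_2 = 5/2, a_3 = 0, a_4 = 5/24, a_5 = 0


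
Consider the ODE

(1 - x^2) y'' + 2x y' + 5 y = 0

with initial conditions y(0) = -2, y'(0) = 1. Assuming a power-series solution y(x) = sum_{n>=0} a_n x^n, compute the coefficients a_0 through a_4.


Ansatz: y(x) = sum_{n>=0} a_n x^n, so y'(x) = sum_{n>=1} n a_n x^(n-1) and y''(x) = sum_{n>=2} n(n-1) a_n x^(n-2).
Substitute into P(x) y'' + Q(x) y' + R(x) y = 0 with P(x) = 1 - x^2, Q(x) = 2x, R(x) = 5, and match powers of x.
Initial conditions: a_0 = -2, a_1 = 1.
Setting the coefficient of each power of x to zero and solving order by order (substituting the coefficients already found):
  x^0: 2 a_2 + 5 a_0 = 0  ->  2 a_2 = -5 a_0 = 10  ->  a_2 = 5
  x^1: 6 a_3 + 7 a_1 = 0  ->  6 a_3 = -7 a_1 = -7  ->  a_3 = -7/6
  x^2: 12 a_4 + 7 a_2 = 0  ->  12 a_4 = -7 a_2 = -35  ->  a_4 = -35/12
Truncated series: y(x) = -2 + x + 5 x^2 - (7/6) x^3 - (35/12) x^4 + O(x^5).

a_0 = -2; a_1 = 1; a_2 = 5; a_3 = -7/6; a_4 = -35/12


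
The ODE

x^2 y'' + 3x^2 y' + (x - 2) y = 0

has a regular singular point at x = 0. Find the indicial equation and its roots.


Divide by x^2 to reach normal form y'' + P_1(x) y' + P_2(x) y = 0 with P_1(x) = 3 and P_2(x) = 1/x - 2/x^2.
x = 0 is a singular point because the y-coefficient 1/x - 2/x^2 has a pole at x = 0.
It is a regular singular point because x P_1(x) = p(x) = 3x and x^2 P_2(x) = q(x) = x - 2 are polynomials, hence analytic at x = 0.
p(0) = 0,  q(0) = -2.
Indicial equation: r(r-1) + p(0) r + q(0) = 0, i.e. r^2 + (p(0) - 1) r + q(0) = 0, i.e. r^2 - 1 r - 2 = 0.
Discriminant: (-1)^2 - 4(-2) = 9, so r = (1 ± 3)/2.
Solving: r_1 = 2, r_2 = -1.

indicial: r^2 - 1 r - 2 = 0; roots r_1 = 2, r_2 = -1


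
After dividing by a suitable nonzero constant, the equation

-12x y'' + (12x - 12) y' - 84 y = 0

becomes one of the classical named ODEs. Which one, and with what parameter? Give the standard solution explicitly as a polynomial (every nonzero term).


All three coefficients share the factor -12; dividing through by -12 gives  x y'' + (1 - x) y' + 7 y = 0.
This matches the Laguerre equation x y'' + (1 - x) y' + n y = 0 with n = 7; the polynomial solution is L_7(x).
With y = sum_k a_k x^k, matching x^k gives (k+1)k a_{k+1} + (k+1) a_{k+1} - k a_k + n a_k = 0, i.e. (k+1)^2 a_{k+1} = (k - n) a_k = (k - 7) a_k. The right side vanishes at k = 7, so the series terminates at degree 7.
Standard normalization L_n(0) = 1 gives a_0 = 1. Work upward with a_{k+1} = (k - 7) a_k / (k+1)^2:
  a_1 = (0 - 7)(1) / 1^2 = -7/1 = -7
  a_2 = (1 - 7)(-7) / 2^2 = 42/4 = 21/2
  a_3 = (2 - 7)(21/2) / 3^2 = (-105/2)/9 = -35/6
  a_4 = (3 - 7)(-35/6) / 4^2 = (70/3)/16 = 35/24
  a_5 = (4 - 7)(35/24) / 5^2 = (-35/8)/25 = -7/40
  a_6 = (5 - 7)(-7/40) / 6^2 = (7/20)/36 = 7/720
  a_7 = (6 - 7)(7/720) / 7^2 = (-7/720)/49 = -1/5040
Hence L_7(x) = -x^7/5040 + 7 x^6/720 - 7 x^5/40 + 35 x^4/24 - 35 x^3/6 + 21 x^2/2 - 7 x + 1.

L_7(x); series = -x^7/5040 + 7 x^6/720 - 7 x^5/40 + 35 x^4/24 - 35 x^3/6 + 21 x^2/2 - 7 x + 1


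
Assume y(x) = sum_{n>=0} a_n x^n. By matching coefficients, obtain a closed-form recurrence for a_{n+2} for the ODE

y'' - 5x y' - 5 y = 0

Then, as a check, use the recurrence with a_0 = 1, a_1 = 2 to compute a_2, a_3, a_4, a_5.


Substitute y = sum_n a_n x^n.
y''(x) has coefficient (n+2)(n+1) a_{n+2} at x^n;
-5 x y'(x) has coefficient -5 n a_n at x^n (shift);
-5 y(x) has coefficient -5 a_n at x^n.
Matching x^n: (n+2)(n+1) a_{n+2} + (-5n - 5) a_n = 0.
Thus a_{n+2} = (5n + 5) / ((n+1)(n+2)) * a_n.

Check with a_0 = 1, a_1 = 2 (apply the recurrence for n = 0, 1, 2, 3): a_0 = 1, a_1 = 2, a_2 = 5/2, a_3 = 10/3, a_4 = 25/8, a_5 = 10/3.

a_(n+2) = (5n + 5) / ((n+1)(n+2)) * a_n; check: a_0 = 1, a_1 = 2, a_2 = 5/2, a_3 = 10/3, a_4 = 25/8, a_5 = 10/3


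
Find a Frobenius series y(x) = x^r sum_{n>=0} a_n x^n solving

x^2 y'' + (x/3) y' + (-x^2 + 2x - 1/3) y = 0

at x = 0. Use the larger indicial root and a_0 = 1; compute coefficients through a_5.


Write in Frobenius form y'' + (p(x)/x) y' + (q(x)/x^2) y = 0:
  p(x) = 1/3,  q(x) = -x^2 + 2x - 1/3.
Indicial equation: r(r-1) + (1/3) r + (-1/3) = 0 -> roots r_1 = 1, r_2 = -1/3.
Take r = r_1 = 1. Let y(x) = x^r sum_{n>=0} a_n x^n with a_0 = 1.
Substitute y = x^r sum a_n x^n and match x^{r+n}. The recurrence is
  D(n) a_n + 2 a_{n-1} - 1 a_{n-2} = 0,  where D(n) = (r+n)(r+n-1) + (1/3)(r+n) + (-1/3).
  a_n = [-2 a_{n-1} + 1 a_{n-2}] / D(n).
Since the indicial polynomial factors as (r - r_1)(r - r_2), D(n) = (r_1 + n - r_1)(r_1 + n - r_2) = n(n + 4/3).
Evaluating step by step (a_0 = 1):
  n = 1: D(1) = 1(1 + 4/3) = 7/3; numerator = -2(1) = -2; a_1 = (-2)/(7/3) = -6/7
  n = 2: D(2) = 2(2 + 4/3) = 20/3; numerator = -2(-6/7) + 1(1) = 19/7; a_2 = (19/7)/(20/3) = 57/140
  n = 3: D(3) = 3(3 + 4/3) = 13; numerator = -2(57/140) + 1(-6/7) = -117/70; a_3 = (-117/70)/(13) = -9/70
  n = 4: D(4) = 4(4 + 4/3) = 64/3; numerator = -2(-9/70) + 1(57/140) = 93/140; a_4 = (93/140)/(64/3) = 279/8960
  n = 5: D(5) = 5(5 + 4/3) = 95/3; numerator = -2(279/8960) + 1(-9/70) = -171/896; a_5 = (-171/896)/(95/3) = -27/4480

r = 1; a_0 = 1; a_1 = -6/7; a_2 = 57/140; a_3 = -9/70; a_4 = 279/8960; a_5 = -27/4480


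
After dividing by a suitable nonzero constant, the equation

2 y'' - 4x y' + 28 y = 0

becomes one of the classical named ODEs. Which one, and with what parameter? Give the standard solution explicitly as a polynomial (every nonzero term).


All three coefficients share the factor 2; dividing through by 2 gives  y'' - 2x y' + 14 y = 0.
This matches the Hermite equation y'' - 2x y' + 2n y = 0 with 2n = 14, so n = 7; the polynomial solution is H_7(x).
With y = sum_k a_k x^k, matching x^k gives (k+2)(k+1) a_{k+2} = 2(k - n) a_k = 2(k - 7) a_k. The right side vanishes at k = 7, so the series with the parity of 7 terminates at degree 7.
Standard normalization: leading coefficient of H_n is 2^n, so a_7 = 2^7 = 128. Work downward with a_k = (k+1)(k+2) a_{k+2} / (2(k - n)):
  a_5 = (6)(7)(128) / (2(5 - 7)) = 5376/(-4) = -1344
  a_3 = (4)(5)(-1344) / (2(3 - 7)) = -26880/(-8) = 3360
  a_1 = (2)(3)(3360) / (2(1 - 7)) = 20160/(-12) = -1680
Hence H_7(x) = 128 x^7 - 1344 x^5 + 3360 x^3 - 1680 x.

H_7(x); series = 128 x^7 - 1344 x^5 + 3360 x^3 - 1680 x


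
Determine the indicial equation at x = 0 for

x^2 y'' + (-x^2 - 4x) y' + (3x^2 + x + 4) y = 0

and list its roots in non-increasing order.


Divide by x^2 to reach normal form y'' + P_1(x) y' + P_2(x) y = 0 with P_1(x) = -1 - 4/x and P_2(x) = 3 + 1/x + 4/x^2.
x = 0 is a singular point because the y'-coefficient -1 - 4/x has a pole at x = 0 and the y-coefficient 3 + 1/x + 4/x^2 has a pole at x = 0.
It is a regular singular point because x P_1(x) = p(x) = -x - 4 and x^2 P_2(x) = q(x) = 3x^2 + x + 4 are polynomials, hence analytic at x = 0.
p(0) = -4,  q(0) = 4.
Indicial equation: r(r-1) + p(0) r + q(0) = 0, i.e. r^2 + (p(0) - 1) r + q(0) = 0, i.e. r^2 - 5 r + 4 = 0.
Discriminant: (-5)^2 - 4(4) = 9, so r = (5 ± 3)/2.
Solving: r_1 = 4, r_2 = 1.

indicial: r^2 - 5 r + 4 = 0; roots r_1 = 4, r_2 = 1


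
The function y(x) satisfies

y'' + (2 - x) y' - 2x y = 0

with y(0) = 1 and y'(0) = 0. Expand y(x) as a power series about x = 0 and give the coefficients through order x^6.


Ansatz: y(x) = sum_{n>=0} a_n x^n, so y'(x) = sum_{n>=1} n a_n x^(n-1) and y''(x) = sum_{n>=2} n(n-1) a_n x^(n-2).
Substitute into P(x) y'' + Q(x) y' + R(x) y = 0 with P(x) = 1, Q(x) = 2 - x, R(x) = -2x, and match powers of x.
Initial conditions: a_0 = 1, a_1 = 0.
Setting the coefficient of each power of x to zero and solving order by order (substituting the coefficients already found):
  x^0: 2 a_2 + 2 a_1 = 0  ->  2 a_2 = -2 a_1 = 0  ->  a_2 = 0
  x^1: 6 a_3 + 4 a_2 - a_1 - 2 a_0 = 0  ->  6 a_3 = -4 a_2 + a_1 + 2 a_0 = 2  ->  a_3 = 1/3
  x^2: 12 a_4 + 6 a_3 - 2 a_2 - 2 a_1 = 0  ->  12 a_4 = -6 a_3 + 2 a_2 + 2 a_1 = -2  ->  a_4 = -1/6
  x^3: 20 a_5 + 8 a_4 - 3 a_3 - 2 a_2 = 0  ->  20 a_5 = -8 a_4 + 3 a_3 + 2 a_2 = 7/3  ->  a_5 = 7/60
  x^4: 30 a_6 + 10 a_5 - 4 a_4 - 2 a_3 = 0  ->  30 a_6 = -10 a_5 + 4 a_4 + 2 a_3 = -7/6  ->  a_6 = -7/180
Truncated series: y(x) = 1 + (1/3) x^3 - (1/6) x^4 + (7/60) x^5 - (7/180) x^6 + O(x^7).

a_0 = 1; a_1 = 0; a_2 = 0; a_3 = 1/3; a_4 = -1/6; a_5 = 7/60; a_6 = -7/180


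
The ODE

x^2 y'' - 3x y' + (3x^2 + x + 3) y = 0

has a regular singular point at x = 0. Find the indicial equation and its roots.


Divide by x^2 to reach normal form y'' + P_1(x) y' + P_2(x) y = 0 with P_1(x) = -3/x and P_2(x) = 3 + 1/x + 3/x^2.
x = 0 is a singular point because the y'-coefficient -3/x has a pole at x = 0 and the y-coefficient 3 + 1/x + 3/x^2 has a pole at x = 0.
It is a regular singular point because x P_1(x) = p(x) = -3 and x^2 P_2(x) = q(x) = 3x^2 + x + 3 are polynomials, hence analytic at x = 0.
p(0) = -3,  q(0) = 3.
Indicial equation: r(r-1) + p(0) r + q(0) = 0, i.e. r^2 + (p(0) - 1) r + q(0) = 0, i.e. r^2 - 4 r + 3 = 0.
Discriminant: (-4)^2 - 4(3) = 4, so r = (4 ± 2)/2.
Solving: r_1 = 3, r_2 = 1.

indicial: r^2 - 4 r + 3 = 0; roots r_1 = 3, r_2 = 1


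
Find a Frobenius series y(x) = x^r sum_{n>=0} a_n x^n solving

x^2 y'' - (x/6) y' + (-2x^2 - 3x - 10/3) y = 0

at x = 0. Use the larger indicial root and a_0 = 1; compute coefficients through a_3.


Write in Frobenius form y'' + (p(x)/x) y' + (q(x)/x^2) y = 0:
  p(x) = -1/6,  q(x) = -2x^2 - 3x - 10/3.
Indicial equation: r(r-1) + (-1/6) r + (-10/3) = 0 -> roots r_1 = 5/2, r_2 = -4/3.
Take r = r_1 = 5/2. Let y(x) = x^r sum_{n>=0} a_n x^n with a_0 = 1.
Substitute y = x^r sum a_n x^n and match x^{r+n}. The recurrence is
  D(n) a_n - 3 a_{n-1} - 2 a_{n-2} = 0,  where D(n) = (r+n)(r+n-1) + (-1/6)(r+n) + (-10/3).
  a_n = [3 a_{n-1} + 2 a_{n-2}] / D(n).
Since the indicial polynomial factors as (r - r_1)(r - r_2), D(n) = (r_1 + n - r_1)(r_1 + n - r_2) = n(n + 23/6).
Evaluating step by step (a_0 = 1):
  n = 1: D(1) = 1(1 + 23/6) = 29/6; numerator = 3(1) = 3; a_1 = (3)/(29/6) = 18/29
  n = 2: D(2) = 2(2 + 23/6) = 35/3; numerator = 3(18/29) + 2(1) = 112/29; a_2 = (112/29)/(35/3) = 48/145
  n = 3: D(3) = 3(3 + 23/6) = 41/2; numerator = 3(48/145) + 2(18/29) = 324/145; a_3 = (324/145)/(41/2) = 648/5945

r = 5/2; a_0 = 1; a_1 = 18/29; a_2 = 48/145; a_3 = 648/5945


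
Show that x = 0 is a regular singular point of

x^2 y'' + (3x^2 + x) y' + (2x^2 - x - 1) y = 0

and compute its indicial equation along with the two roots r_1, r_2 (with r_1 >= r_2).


Divide by x^2 to reach normal form y'' + P_1(x) y' + P_2(x) y = 0 with P_1(x) = 3 + 1/x and P_2(x) = 2 - 1/x - 1/x^2.
x = 0 is a singular point because the y'-coefficient 3 + 1/x has a pole at x = 0 and the y-coefficient 2 - 1/x - 1/x^2 has a pole at x = 0.
It is a regular singular point because x P_1(x) = p(x) = 3x + 1 and x^2 P_2(x) = q(x) = 2x^2 - x - 1 are polynomials, hence analytic at x = 0.
p(0) = 1,  q(0) = -1.
Indicial equation: r(r-1) + p(0) r + q(0) = 0, i.e. r^2 + (p(0) - 1) r + q(0) = 0, i.e. r^2 - 1 = 0.
Discriminant: (0)^2 - 4(-1) = 4, so r = (0 ± 2)/2.
Solving: r_1 = 1, r_2 = -1.

indicial: r^2 - 1 = 0; roots r_1 = 1, r_2 = -1


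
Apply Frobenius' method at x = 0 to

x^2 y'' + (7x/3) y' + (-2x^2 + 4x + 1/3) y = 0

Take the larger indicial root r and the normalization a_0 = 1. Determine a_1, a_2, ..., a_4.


Write in Frobenius form y'' + (p(x)/x) y' + (q(x)/x^2) y = 0:
  p(x) = 7/3,  q(x) = -2x^2 + 4x + 1/3.
Indicial equation: r(r-1) + (7/3) r + (1/3) = 0 -> roots r_1 = -1/3, r_2 = -1.
Take r = r_1 = -1/3. Let y(x) = x^r sum_{n>=0} a_n x^n with a_0 = 1.
Substitute y = x^r sum a_n x^n and match x^{r+n}. The recurrence is
  D(n) a_n + 4 a_{n-1} - 2 a_{n-2} = 0,  where D(n) = (r+n)(r+n-1) + (7/3)(r+n) + (1/3).
  a_n = [-4 a_{n-1} + 2 a_{n-2}] / D(n).
Since the indicial polynomial factors as (r - r_1)(r - r_2), D(n) = (r_1 + n - r_1)(r_1 + n - r_2) = n(n + 2/3).
Evaluating step by step (a_0 = 1):
  n = 1: D(1) = 1(1 + 2/3) = 5/3; numerator = -4(1) = -4; a_1 = (-4)/(5/3) = -12/5
  n = 2: D(2) = 2(2 + 2/3) = 16/3; numerator = -4(-12/5) + 2(1) = 58/5; a_2 = (58/5)/(16/3) = 87/40
  n = 3: D(3) = 3(3 + 2/3) = 11; numerator = -4(87/40) + 2(-12/5) = -27/2; a_3 = (-27/2)/(11) = -27/22
  n = 4: D(4) = 4(4 + 2/3) = 56/3; numerator = -4(-27/22) + 2(87/40) = 2037/220; a_4 = (2037/220)/(56/3) = 873/1760

r = -1/3; a_0 = 1; a_1 = -12/5; a_2 = 87/40; a_3 = -27/22; a_4 = 873/1760


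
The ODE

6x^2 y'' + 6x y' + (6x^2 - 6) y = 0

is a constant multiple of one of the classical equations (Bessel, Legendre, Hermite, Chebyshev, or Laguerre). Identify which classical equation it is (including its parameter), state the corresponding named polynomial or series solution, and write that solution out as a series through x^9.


All three coefficients share the factor 6; dividing through by 6 gives  x^2 y'' + x y' + (x^2 - 1) y = 0.
This matches the Bessel equation x^2 y'' + x y' + (x^2 - nu^2) y = 0 with nu^2 = 1, so nu = 1; the solution bounded at x = 0 is J_1(x).
Frobenius at x = 0: indicial roots ±nu; for r = nu the recurrence k(k + 2nu) c_k = -c_{k-2} gives the standard series J_nu(x) = sum_{k>=0} (-1)^k / (k! (k+nu)!) (x/2)^(2k+nu). Evaluate the first 5 terms:
  k = 0: (-1)^0 / (0! * 1! * 2^1) x^1 = 1/(1*1*2) x^1 = (1/2) x^1
  k = 1: (-1)^1 / (1! * 2! * 2^3) x^3 = -1/(1*2*8) x^3 = (-1/16) x^3
  k = 2: (-1)^2 / (2! * 3! * 2^5) x^5 = 1/(2*6*32) x^5 = (1/384) x^5
  k = 3: (-1)^3 / (3! * 4! * 2^7) x^7 = -1/(6*24*128) x^7 = (-1/18432) x^7
  k = 4: (-1)^4 / (4! * 5! * 2^9) x^9 = 1/(24*120*512) x^9 = (1/1474560) x^9
Hence J_1(x) = x^9/1474560 - x^7/18432 + x^5/384 - x^3/16 + x/2 + ....

J_1(x); series = x^9/1474560 - x^7/18432 + x^5/384 - x^3/16 + x/2
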